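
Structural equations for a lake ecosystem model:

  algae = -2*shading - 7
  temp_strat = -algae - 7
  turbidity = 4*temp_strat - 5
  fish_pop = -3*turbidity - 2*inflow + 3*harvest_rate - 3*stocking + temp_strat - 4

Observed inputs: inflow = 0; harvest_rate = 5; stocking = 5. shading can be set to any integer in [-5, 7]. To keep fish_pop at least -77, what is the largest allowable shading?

shading = 4

Substituting into the temp_strat equation gives temp_strat = 2*shading.
turbidity becomes 8*shading - 5.
fish_pop becomes -22*shading + 11.
Require -22*shading + 11 ≥ -77, so shading ≤ 4.
The largest integer in [-5, 7] satisfying this is 4.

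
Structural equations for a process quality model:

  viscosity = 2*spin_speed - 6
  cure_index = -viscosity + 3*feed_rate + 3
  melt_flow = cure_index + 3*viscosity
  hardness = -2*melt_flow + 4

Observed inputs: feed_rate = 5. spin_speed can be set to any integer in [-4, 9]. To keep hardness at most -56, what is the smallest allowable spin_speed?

Substituting into the cure_index equation gives cure_index = -2*spin_speed + 24.
Substituting into the melt_flow equation gives melt_flow = 4*spin_speed + 6.
So hardness = -8*spin_speed - 8.
Require -8*spin_speed - 8 ≤ -56, so spin_speed ≥ 6.
The smallest integer in [-4, 9] satisfying this is 6.

spin_speed = 6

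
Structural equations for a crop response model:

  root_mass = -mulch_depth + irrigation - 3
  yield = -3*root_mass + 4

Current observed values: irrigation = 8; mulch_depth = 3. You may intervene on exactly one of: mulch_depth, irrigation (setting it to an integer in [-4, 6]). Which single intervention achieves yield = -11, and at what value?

set mulch_depth = 0

Intervening on mulch_depth: with other inputs at their observed values, yield = 3*mulch_depth - 11. Solving for -11 gives mulch_depth = 0, within [-4, 6].
Intervening on irrigation: yield = -3*irrigation + 22. Reaching -11 requires irrigation = 11, outside [-4, 6].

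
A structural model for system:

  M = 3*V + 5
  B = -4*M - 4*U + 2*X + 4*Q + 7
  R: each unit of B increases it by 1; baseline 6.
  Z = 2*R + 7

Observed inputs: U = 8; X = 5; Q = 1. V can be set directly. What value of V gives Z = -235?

Substituting into the B equation gives B = -12*V - 31.
R becomes -12*V - 25.
Substituting into the Z equation gives Z = -24*V - 43.
Solve -24*V - 43 = -235: V = (-235 + 43) / -24 = 8.

V = 8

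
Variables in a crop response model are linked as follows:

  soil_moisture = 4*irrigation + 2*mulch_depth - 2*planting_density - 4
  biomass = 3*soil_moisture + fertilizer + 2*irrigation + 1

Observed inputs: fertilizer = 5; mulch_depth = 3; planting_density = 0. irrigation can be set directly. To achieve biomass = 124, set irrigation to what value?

Substituting into the soil_moisture equation gives soil_moisture = 4*irrigation + 2.
Substituting into the biomass equation gives biomass = 14*irrigation + 12.
Solve 14*irrigation + 12 = 124: irrigation = (124 - 12) / 14 = 8.

irrigation = 8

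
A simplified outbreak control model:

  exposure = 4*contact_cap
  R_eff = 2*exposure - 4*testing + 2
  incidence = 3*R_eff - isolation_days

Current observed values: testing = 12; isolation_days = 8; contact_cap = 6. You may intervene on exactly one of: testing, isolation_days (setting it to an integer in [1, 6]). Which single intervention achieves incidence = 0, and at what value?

set isolation_days = 6

Intervening on testing: incidence = -12*testing + 142. Reaching 0 requires testing = 71/6, not an integer.
Intervening on isolation_days: with other inputs at their observed values, incidence = -isolation_days + 6. Solving for 0 gives isolation_days = 6, within [1, 6].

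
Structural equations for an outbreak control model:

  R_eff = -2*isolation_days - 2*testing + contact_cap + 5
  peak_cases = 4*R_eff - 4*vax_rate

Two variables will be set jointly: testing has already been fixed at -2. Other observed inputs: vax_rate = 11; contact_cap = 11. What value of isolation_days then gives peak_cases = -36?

isolation_days = 9

With testing held at -2:
Substituting into the R_eff equation gives R_eff = -2*isolation_days + 20.
peak_cases becomes -8*isolation_days + 36.
Solve -8*isolation_days + 36 = -36: isolation_days = (-36 - 36) / -8 = 9.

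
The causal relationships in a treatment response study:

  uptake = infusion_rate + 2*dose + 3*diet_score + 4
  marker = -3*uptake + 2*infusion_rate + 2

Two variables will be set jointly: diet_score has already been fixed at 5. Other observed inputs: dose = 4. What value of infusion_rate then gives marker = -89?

With diet_score held at 5:
Substituting into the uptake equation gives uptake = infusion_rate + 27.
So marker = -infusion_rate - 79.
Solve -infusion_rate - 79 = -89: infusion_rate = (-89 + 79) / -1 = 10.

infusion_rate = 10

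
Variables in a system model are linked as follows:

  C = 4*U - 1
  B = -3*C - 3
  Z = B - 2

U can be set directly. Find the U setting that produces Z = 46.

U = -4

Substituting into the B equation gives B = -12*U.
Substituting into the Z equation gives Z = -12*U - 2.
Solve -12*U - 2 = 46: U = (46 + 2) / -12 = -4.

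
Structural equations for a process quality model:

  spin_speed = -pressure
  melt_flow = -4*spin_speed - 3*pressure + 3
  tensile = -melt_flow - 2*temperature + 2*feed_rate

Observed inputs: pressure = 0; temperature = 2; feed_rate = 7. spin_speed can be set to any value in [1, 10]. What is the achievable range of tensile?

Intervening on spin_speed fixes its value directly, overriding its dependence on pressure.
Substituting into the melt_flow equation gives melt_flow = -4*spin_speed + 3.
tensile becomes 4*spin_speed + 7.
Linear in spin_speed, so extremes are at the endpoints: spin_speed = 1 gives tensile = 11; spin_speed = 10 gives tensile = 47.

11 to 47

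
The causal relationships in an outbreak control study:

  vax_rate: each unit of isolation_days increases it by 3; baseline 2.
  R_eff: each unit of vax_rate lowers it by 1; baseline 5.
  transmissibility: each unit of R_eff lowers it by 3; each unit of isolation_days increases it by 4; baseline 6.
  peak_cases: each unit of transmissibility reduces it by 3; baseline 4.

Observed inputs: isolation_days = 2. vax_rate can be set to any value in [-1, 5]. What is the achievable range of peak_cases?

Intervening on vax_rate fixes its value directly, overriding its dependence on isolation_days.
Substituting into the transmissibility equation gives transmissibility = 3*vax_rate - 1.
This gives peak_cases = -9*vax_rate + 7.
Linear in vax_rate, so extremes are at the endpoints: vax_rate = -1 gives peak_cases = 16; vax_rate = 5 gives peak_cases = -38.

-38 to 16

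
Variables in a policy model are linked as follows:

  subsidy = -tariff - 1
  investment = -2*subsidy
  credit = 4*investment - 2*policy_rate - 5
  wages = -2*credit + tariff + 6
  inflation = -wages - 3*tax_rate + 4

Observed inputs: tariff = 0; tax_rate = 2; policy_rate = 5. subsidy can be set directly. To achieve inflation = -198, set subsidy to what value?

Intervening on subsidy fixes its value directly, overriding its dependence on tariff.
Substituting into the credit equation gives credit = -8*subsidy - 15.
Substituting into the wages equation gives wages = 16*subsidy + 36.
Substituting into the inflation equation gives inflation = -16*subsidy - 38.
Solve -16*subsidy - 38 = -198: subsidy = (-198 + 38) / -16 = 10.

subsidy = 10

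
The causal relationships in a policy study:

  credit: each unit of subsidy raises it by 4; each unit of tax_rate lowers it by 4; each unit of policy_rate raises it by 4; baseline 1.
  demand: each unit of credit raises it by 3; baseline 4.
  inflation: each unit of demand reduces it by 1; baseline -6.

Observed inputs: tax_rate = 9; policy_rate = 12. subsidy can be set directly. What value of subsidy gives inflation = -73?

subsidy = 2

Substituting into the credit equation gives credit = 4*subsidy + 13.
demand becomes 12*subsidy + 43.
So inflation = -12*subsidy - 49.
Solve -12*subsidy - 49 = -73: subsidy = (-73 + 49) / -12 = 2.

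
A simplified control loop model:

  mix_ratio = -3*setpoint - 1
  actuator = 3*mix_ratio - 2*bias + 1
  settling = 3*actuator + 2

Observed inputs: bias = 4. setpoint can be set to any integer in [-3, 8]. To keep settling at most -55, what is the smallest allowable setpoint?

Substituting into the actuator equation gives actuator = -9*setpoint - 10.
Substituting into the settling equation gives settling = -27*setpoint - 28.
Require -27*setpoint - 28 ≤ -55, so setpoint ≥ 1.
The smallest integer in [-3, 8] satisfying this is 1.

setpoint = 1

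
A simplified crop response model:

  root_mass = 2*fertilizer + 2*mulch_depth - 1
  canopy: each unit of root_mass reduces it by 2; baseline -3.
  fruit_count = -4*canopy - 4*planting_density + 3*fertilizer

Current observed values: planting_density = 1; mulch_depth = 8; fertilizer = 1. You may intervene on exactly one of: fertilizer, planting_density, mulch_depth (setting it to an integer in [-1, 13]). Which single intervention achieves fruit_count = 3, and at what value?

set mulch_depth = -1

Intervening on fertilizer: fruit_count = 19*fertilizer + 128. Reaching 3 requires fertilizer = -125/19, not an integer.
Intervening on planting_density: fruit_count = -4*planting_density + 151. Reaching 3 requires planting_density = 37, outside [-1, 13].
Intervening on mulch_depth: with other inputs at their observed values, fruit_count = 16*mulch_depth + 19. Solving for 3 gives mulch_depth = -1, within [-1, 13].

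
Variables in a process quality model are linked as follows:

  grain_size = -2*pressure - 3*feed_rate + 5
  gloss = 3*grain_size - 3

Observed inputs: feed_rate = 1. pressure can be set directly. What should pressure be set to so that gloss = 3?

Substituting into the grain_size equation gives grain_size = -2*pressure + 2.
Substituting into the gloss equation gives gloss = -6*pressure + 3.
Solve -6*pressure + 3 = 3: pressure = (3 - 3) / -6 = 0.

pressure = 0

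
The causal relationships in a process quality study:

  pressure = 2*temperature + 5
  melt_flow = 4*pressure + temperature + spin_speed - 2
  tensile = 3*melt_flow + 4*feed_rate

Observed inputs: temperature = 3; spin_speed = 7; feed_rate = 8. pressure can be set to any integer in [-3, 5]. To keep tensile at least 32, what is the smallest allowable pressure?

pressure = -2

Intervening on pressure fixes its value directly, overriding its dependence on temperature.
Substituting into the melt_flow equation gives melt_flow = 4*pressure + 8.
Substituting into the tensile equation gives tensile = 12*pressure + 56.
Require 12*pressure + 56 ≥ 32, so pressure ≥ -2.
The smallest integer in [-3, 5] satisfying this is -2.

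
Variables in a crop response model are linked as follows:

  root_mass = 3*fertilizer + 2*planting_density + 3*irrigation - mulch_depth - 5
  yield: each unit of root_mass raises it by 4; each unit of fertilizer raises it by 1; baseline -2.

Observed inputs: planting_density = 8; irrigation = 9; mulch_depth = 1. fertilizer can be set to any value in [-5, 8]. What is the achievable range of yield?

Substituting into the root_mass equation gives root_mass = 3*fertilizer + 37.
yield becomes 13*fertilizer + 146.
Linear in fertilizer, so extremes are at the endpoints: fertilizer = -5 gives yield = 81; fertilizer = 8 gives yield = 250.

81 to 250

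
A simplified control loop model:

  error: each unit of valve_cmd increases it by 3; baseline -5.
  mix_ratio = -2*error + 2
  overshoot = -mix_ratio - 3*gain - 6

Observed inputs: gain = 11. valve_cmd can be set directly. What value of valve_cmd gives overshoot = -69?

valve_cmd = -3

Substituting into the mix_ratio equation gives mix_ratio = -6*valve_cmd + 12.
Substituting into the overshoot equation gives overshoot = 6*valve_cmd - 51.
Solve 6*valve_cmd - 51 = -69: valve_cmd = (-69 + 51) / 6 = -3.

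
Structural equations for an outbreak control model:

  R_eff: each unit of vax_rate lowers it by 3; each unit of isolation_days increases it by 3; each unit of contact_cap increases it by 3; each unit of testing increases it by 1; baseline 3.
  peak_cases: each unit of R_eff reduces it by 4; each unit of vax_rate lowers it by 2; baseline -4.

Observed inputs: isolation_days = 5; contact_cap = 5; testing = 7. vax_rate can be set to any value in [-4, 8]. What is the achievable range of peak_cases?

Substituting into the R_eff equation gives R_eff = -3*vax_rate + 40.
This gives peak_cases = 10*vax_rate - 164.
Linear in vax_rate, so extremes are at the endpoints: vax_rate = -4 gives peak_cases = -204; vax_rate = 8 gives peak_cases = -84.

-204 to -84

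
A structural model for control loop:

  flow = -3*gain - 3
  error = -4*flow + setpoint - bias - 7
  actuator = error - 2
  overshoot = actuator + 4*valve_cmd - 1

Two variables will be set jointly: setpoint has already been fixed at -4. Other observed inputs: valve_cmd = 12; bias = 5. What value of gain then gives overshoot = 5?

With setpoint held at -4:
Substituting into the error equation gives error = 12*gain - 4.
So actuator = 12*gain - 6.
Substituting into the overshoot equation gives overshoot = 12*gain + 41.
Solve 12*gain + 41 = 5: gain = (5 - 41) / 12 = -3.

gain = -3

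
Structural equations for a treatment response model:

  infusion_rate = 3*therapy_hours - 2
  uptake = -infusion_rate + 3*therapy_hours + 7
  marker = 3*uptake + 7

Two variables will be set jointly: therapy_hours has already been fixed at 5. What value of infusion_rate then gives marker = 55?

With therapy_hours held at 5:
Intervening on infusion_rate fixes its value directly, overriding its dependence on therapy_hours.
Substituting into the uptake equation gives uptake = -infusion_rate + 22.
Substituting into the marker equation gives marker = -3*infusion_rate + 73.
Solve -3*infusion_rate + 73 = 55: infusion_rate = (55 - 73) / -3 = 6.

infusion_rate = 6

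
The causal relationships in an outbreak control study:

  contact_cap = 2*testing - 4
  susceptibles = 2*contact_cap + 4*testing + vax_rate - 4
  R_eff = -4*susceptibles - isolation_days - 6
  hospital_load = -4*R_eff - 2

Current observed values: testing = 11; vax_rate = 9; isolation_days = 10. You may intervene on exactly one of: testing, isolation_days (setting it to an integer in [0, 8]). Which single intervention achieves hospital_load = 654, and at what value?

set testing = 5

Intervening on testing: with other inputs at their observed values, hospital_load = 128*testing + 14. Solving for 654 gives testing = 5, within [0, 8].
Intervening on isolation_days: hospital_load = 4*isolation_days + 1382. Reaching 654 requires isolation_days = -182, outside [0, 8].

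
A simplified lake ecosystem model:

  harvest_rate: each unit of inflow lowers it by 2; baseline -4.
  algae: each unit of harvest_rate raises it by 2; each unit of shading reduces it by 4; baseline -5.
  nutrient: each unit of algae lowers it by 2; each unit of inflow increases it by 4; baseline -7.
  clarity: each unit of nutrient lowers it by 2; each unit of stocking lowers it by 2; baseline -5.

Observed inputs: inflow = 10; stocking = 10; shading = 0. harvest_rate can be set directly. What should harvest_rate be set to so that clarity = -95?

harvest_rate = 2

Intervening on harvest_rate fixes its value directly, overriding its dependence on inflow.
Substituting into the algae equation gives algae = 2*harvest_rate - 5.
So nutrient = -4*harvest_rate + 43.
Substituting into the clarity equation gives clarity = 8*harvest_rate - 111.
Solve 8*harvest_rate - 111 = -95: harvest_rate = (-95 + 111) / 8 = 2.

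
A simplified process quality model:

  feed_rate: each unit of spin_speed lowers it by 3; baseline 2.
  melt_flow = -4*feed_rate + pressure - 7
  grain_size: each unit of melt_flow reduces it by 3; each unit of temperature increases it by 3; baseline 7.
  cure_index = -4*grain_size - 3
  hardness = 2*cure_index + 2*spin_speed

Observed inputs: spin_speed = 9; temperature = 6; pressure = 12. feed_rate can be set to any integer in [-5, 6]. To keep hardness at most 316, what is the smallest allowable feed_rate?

Intervening on feed_rate fixes its value directly, overriding its dependence on spin_speed.
Substituting into the melt_flow equation gives melt_flow = -4*feed_rate + 5.
Substituting into the grain_size equation gives grain_size = 12*feed_rate + 10.
Substituting into the cure_index equation gives cure_index = -48*feed_rate - 43.
Substituting into the hardness equation gives hardness = -96*feed_rate - 68.
Require -96*feed_rate - 68 ≤ 316, so feed_rate ≥ -4.
The smallest integer in [-5, 6] satisfying this is -4.

feed_rate = -4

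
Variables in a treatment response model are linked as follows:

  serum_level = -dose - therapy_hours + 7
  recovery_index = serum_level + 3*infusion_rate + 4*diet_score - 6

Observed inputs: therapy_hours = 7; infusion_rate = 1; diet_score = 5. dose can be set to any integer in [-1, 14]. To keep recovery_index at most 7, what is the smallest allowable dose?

Substituting into the serum_level equation gives serum_level = -dose.
Substituting into the recovery_index equation gives recovery_index = -dose + 17.
Require -dose + 17 ≤ 7, so dose ≥ 10.
The smallest integer in [-1, 14] satisfying this is 10.

dose = 10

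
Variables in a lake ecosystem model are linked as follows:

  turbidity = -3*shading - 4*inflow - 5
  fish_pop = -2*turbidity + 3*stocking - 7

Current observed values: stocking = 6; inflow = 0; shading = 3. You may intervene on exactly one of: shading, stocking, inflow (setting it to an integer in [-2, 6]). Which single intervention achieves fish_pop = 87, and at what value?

set inflow = 6

Intervening on shading: fish_pop = 6*shading + 21. Reaching 87 requires shading = 11, outside [-2, 6].
Intervening on stocking: fish_pop = 3*stocking + 21. Reaching 87 requires stocking = 22, outside [-2, 6].
Intervening on inflow: with other inputs at their observed values, fish_pop = 8*inflow + 39. Solving for 87 gives inflow = 6, within [-2, 6].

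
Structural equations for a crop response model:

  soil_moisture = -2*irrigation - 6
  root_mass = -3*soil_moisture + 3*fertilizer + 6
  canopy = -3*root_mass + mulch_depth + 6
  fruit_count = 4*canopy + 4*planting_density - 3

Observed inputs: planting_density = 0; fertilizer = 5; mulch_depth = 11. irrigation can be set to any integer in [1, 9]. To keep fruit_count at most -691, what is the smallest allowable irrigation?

irrigation = 4

Substituting into the root_mass equation gives root_mass = 6*irrigation + 39.
So canopy = -18*irrigation - 100.
This gives fruit_count = -72*irrigation - 403.
Require -72*irrigation - 403 ≤ -691, so irrigation ≥ 4.
The smallest integer in [1, 9] satisfying this is 4.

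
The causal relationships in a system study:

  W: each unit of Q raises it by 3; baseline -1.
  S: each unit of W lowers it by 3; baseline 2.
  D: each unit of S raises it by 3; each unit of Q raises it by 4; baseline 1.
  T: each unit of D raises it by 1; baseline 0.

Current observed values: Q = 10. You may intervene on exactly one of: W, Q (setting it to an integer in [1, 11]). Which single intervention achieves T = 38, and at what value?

set W = 1

Intervening on W: with other inputs at their observed values, T = -9*W + 47. Solving for 38 gives W = 1, within [1, 11].
Intervening on Q: T = -23*Q + 16. Reaching 38 requires Q = -22/23, not an integer.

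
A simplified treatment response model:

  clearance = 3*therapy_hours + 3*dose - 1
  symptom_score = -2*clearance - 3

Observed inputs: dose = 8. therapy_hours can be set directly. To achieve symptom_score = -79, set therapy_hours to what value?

Substituting into the clearance equation gives clearance = 3*therapy_hours + 23.
Substituting into the symptom_score equation gives symptom_score = -6*therapy_hours - 49.
Solve -6*therapy_hours - 49 = -79: therapy_hours = (-79 + 49) / -6 = 5.

therapy_hours = 5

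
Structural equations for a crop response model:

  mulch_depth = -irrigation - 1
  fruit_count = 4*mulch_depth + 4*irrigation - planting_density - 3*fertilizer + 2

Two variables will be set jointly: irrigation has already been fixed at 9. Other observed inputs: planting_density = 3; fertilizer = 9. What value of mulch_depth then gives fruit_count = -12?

mulch_depth = -5

With irrigation held at 9:
Intervening on mulch_depth fixes its value directly, overriding its dependence on irrigation.
Substituting into the fruit_count equation gives fruit_count = 4*mulch_depth + 8.
Solve 4*mulch_depth + 8 = -12: mulch_depth = (-12 - 8) / 4 = -5.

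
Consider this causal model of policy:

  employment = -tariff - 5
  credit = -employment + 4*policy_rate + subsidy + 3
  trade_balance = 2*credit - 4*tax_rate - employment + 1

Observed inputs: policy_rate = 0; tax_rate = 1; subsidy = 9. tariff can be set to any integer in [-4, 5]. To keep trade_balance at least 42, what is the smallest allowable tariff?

Substituting into the credit equation gives credit = tariff + 17.
trade_balance becomes 3*tariff + 36.
Require 3*tariff + 36 ≥ 42, so tariff ≥ 2.
The smallest integer in [-4, 5] satisfying this is 2.

tariff = 2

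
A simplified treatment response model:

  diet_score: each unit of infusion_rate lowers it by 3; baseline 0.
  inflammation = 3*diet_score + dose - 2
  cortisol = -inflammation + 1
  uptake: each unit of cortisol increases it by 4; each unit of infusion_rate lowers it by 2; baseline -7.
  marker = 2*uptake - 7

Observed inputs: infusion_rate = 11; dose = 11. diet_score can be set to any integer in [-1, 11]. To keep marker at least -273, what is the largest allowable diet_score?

diet_score = 6

Intervening on diet_score fixes its value directly, overriding its dependence on infusion_rate.
Substituting into the inflammation equation gives inflammation = 3*diet_score + 9.
Substituting into the cortisol equation gives cortisol = -3*diet_score - 8.
Substituting into the uptake equation gives uptake = -12*diet_score - 61.
Substituting into the marker equation gives marker = -24*diet_score - 129.
Require -24*diet_score - 129 ≥ -273, so diet_score ≤ 6.
The largest integer in [-1, 11] satisfying this is 6.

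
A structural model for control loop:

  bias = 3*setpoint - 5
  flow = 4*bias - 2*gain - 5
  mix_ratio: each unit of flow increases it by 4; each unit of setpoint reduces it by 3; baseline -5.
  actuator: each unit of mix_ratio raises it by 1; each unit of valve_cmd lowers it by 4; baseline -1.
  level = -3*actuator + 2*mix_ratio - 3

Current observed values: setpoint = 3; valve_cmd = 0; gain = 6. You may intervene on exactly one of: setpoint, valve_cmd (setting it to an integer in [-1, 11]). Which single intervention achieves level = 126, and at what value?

set valve_cmd = 9

Intervening on setpoint: level = -45*setpoint + 153. Reaching 126 requires setpoint = 3/5, not an integer.
Intervening on valve_cmd: with other inputs at their observed values, level = 12*valve_cmd + 18. Solving for 126 gives valve_cmd = 9, within [-1, 11].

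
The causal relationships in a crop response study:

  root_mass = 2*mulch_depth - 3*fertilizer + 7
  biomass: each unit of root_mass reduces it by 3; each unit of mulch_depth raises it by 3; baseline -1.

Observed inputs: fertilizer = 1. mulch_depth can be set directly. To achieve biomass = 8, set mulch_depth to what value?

Substituting into the root_mass equation gives root_mass = 2*mulch_depth + 4.
So biomass = -3*mulch_depth - 13.
Solve -3*mulch_depth - 13 = 8: mulch_depth = (8 + 13) / -3 = -7.

mulch_depth = -7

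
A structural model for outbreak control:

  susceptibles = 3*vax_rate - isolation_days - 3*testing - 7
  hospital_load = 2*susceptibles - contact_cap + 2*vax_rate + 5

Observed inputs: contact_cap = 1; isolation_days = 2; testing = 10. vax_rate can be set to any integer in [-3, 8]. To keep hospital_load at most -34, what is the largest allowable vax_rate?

Substituting into the susceptibles equation gives susceptibles = 3*vax_rate - 39.
hospital_load becomes 8*vax_rate - 74.
Require 8*vax_rate - 74 ≤ -34, so vax_rate ≤ 5.
The largest integer in [-3, 8] satisfying this is 5.

vax_rate = 5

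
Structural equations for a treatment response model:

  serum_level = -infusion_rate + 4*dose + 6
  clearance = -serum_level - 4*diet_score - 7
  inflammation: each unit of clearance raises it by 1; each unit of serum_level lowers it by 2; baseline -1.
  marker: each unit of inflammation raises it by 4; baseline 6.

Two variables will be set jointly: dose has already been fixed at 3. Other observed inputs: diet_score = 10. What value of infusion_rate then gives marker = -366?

With dose held at 3:
Substituting into the serum_level equation gives serum_level = -infusion_rate + 18.
Substituting into the clearance equation gives clearance = infusion_rate - 65.
So inflammation = 3*infusion_rate - 102.
Substituting into the marker equation gives marker = 12*infusion_rate - 402.
Solve 12*infusion_rate - 402 = -366: infusion_rate = (-366 + 402) / 12 = 3.

infusion_rate = 3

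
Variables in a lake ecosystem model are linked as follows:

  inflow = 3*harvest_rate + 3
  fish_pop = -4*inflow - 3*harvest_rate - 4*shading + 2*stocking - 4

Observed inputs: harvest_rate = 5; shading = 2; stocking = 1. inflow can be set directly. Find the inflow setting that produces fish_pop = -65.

inflow = 10

Intervening on inflow fixes its value directly, overriding its dependence on harvest_rate.
Substituting into the fish_pop equation gives fish_pop = -4*inflow - 25.
Solve -4*inflow - 25 = -65: inflow = (-65 + 25) / -4 = 10.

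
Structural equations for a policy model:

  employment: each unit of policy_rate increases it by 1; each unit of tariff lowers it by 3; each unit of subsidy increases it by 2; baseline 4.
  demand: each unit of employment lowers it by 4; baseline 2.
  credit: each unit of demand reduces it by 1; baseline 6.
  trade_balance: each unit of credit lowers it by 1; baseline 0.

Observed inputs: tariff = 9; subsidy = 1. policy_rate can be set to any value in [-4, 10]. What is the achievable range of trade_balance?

Substituting into the employment equation gives employment = policy_rate - 21.
So demand = -4*policy_rate + 86.
Substituting into the credit equation gives credit = 4*policy_rate - 80.
Substituting into the trade_balance equation gives trade_balance = -4*policy_rate + 80.
Linear in policy_rate, so extremes are at the endpoints: policy_rate = -4 gives trade_balance = 96; policy_rate = 10 gives trade_balance = 40.

40 to 96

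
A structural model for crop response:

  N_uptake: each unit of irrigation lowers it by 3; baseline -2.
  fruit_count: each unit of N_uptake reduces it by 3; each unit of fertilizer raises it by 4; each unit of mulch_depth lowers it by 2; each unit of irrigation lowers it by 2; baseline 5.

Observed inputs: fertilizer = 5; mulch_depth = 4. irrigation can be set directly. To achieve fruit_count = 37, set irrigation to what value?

irrigation = 2

Substituting into the fruit_count equation gives fruit_count = 7*irrigation + 23.
Solve 7*irrigation + 23 = 37: irrigation = (37 - 23) / 7 = 2.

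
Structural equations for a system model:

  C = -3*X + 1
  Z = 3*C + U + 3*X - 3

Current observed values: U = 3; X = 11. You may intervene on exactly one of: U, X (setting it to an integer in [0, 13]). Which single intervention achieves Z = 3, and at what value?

Intervening on U: Z = U - 66. Reaching 3 requires U = 69, outside [0, 13].
Intervening on X: with other inputs at their observed values, Z = -6*X + 3. Solving for 3 gives X = 0, within [0, 13].

set X = 0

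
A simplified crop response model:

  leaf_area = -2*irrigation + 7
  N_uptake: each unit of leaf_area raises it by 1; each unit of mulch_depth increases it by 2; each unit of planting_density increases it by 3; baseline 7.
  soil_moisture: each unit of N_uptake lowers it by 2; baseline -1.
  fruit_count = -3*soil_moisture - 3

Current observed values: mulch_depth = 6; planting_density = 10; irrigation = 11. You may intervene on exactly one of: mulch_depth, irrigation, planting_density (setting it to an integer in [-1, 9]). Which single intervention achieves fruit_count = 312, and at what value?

set irrigation = 2

Intervening on mulch_depth: fruit_count = 12*mulch_depth + 132. Reaching 312 requires mulch_depth = 15, outside [-1, 9].
Intervening on irrigation: with other inputs at their observed values, fruit_count = -12*irrigation + 336. Solving for 312 gives irrigation = 2, within [-1, 9].
Intervening on planting_density: fruit_count = 18*planting_density + 24. Reaching 312 requires planting_density = 16, outside [-1, 9].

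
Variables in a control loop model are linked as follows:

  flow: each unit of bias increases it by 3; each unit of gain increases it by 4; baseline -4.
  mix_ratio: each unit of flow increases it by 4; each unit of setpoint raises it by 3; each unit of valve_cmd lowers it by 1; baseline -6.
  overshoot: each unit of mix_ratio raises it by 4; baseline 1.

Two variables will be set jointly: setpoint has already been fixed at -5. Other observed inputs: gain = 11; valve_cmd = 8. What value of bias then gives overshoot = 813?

With setpoint held at -5:
Substituting into the flow equation gives flow = 3*bias + 40.
Substituting into the mix_ratio equation gives mix_ratio = 12*bias + 131.
overshoot becomes 48*bias + 525.
Solve 48*bias + 525 = 813: bias = (813 - 525) / 48 = 6.

bias = 6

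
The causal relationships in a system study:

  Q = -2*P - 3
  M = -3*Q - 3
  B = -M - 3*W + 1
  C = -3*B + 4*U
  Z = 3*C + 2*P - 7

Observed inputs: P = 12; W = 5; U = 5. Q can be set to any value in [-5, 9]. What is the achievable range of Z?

-67 to 311

Intervening on Q fixes its value directly, overriding its dependence on P.
Substituting into the B equation gives B = 3*Q - 11.
C becomes -9*Q + 53.
Substituting into the Z equation gives Z = -27*Q + 176.
Linear in Q, so extremes are at the endpoints: Q = -5 gives Z = 311; Q = 9 gives Z = -67.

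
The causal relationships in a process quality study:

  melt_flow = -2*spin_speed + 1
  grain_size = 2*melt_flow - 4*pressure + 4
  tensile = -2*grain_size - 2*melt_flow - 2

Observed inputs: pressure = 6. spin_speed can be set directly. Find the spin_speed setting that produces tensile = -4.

Substituting into the grain_size equation gives grain_size = -4*spin_speed - 18.
This gives tensile = 12*spin_speed + 32.
Solve 12*spin_speed + 32 = -4: spin_speed = (-4 - 32) / 12 = -3.

spin_speed = -3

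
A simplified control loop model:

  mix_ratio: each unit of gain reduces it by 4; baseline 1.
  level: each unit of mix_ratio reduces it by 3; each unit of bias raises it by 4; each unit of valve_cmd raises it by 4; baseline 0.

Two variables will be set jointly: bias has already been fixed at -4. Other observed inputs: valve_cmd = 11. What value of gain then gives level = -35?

With bias held at -4:
Substituting into the level equation gives level = 12*gain + 25.
Solve 12*gain + 25 = -35: gain = (-35 - 25) / 12 = -5.

gain = -5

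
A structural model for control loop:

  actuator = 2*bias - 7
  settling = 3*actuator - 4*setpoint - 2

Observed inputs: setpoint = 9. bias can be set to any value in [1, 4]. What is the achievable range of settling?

Substituting into the settling equation gives settling = 6*bias - 59.
Linear in bias, so extremes are at the endpoints: bias = 1 gives settling = -53; bias = 4 gives settling = -35.

-53 to -35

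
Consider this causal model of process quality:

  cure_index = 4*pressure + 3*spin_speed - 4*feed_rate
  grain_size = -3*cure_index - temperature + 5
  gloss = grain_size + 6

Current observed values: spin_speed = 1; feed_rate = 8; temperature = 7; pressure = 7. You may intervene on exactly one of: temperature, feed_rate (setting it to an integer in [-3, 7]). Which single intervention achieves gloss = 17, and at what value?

Intervening on temperature: with other inputs at their observed values, gloss = -temperature + 14. Solving for 17 gives temperature = -3, within [-3, 7].
Intervening on feed_rate: gloss = 12*feed_rate - 89. Reaching 17 requires feed_rate = 53/6, not an integer.

set temperature = -3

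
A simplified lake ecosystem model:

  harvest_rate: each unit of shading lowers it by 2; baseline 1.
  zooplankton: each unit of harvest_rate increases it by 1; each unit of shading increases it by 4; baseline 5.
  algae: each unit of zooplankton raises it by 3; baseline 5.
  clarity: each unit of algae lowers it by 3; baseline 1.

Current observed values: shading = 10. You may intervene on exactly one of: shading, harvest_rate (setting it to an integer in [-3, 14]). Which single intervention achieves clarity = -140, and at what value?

set shading = 4

Intervening on shading: with other inputs at their observed values, clarity = -18*shading - 68. Solving for -140 gives shading = 4, within [-3, 14].
Intervening on harvest_rate: clarity = -9*harvest_rate - 419. Reaching -140 requires harvest_rate = -31, outside [-3, 14].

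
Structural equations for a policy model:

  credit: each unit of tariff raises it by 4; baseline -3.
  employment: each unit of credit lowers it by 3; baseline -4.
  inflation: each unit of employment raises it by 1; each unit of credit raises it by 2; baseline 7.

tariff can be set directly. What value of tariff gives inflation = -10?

Substituting into the employment equation gives employment = -12*tariff + 5.
Substituting into the inflation equation gives inflation = -4*tariff + 6.
Solve -4*tariff + 6 = -10: tariff = (-10 - 6) / -4 = 4.

tariff = 4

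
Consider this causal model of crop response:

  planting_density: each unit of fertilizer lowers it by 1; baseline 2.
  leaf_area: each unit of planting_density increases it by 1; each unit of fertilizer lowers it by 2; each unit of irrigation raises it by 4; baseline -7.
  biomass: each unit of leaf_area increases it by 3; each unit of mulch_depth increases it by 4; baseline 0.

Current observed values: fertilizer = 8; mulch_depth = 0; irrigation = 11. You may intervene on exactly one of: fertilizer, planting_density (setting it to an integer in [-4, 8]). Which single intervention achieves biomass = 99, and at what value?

set fertilizer = 2

Intervening on fertilizer: with other inputs at their observed values, biomass = -9*fertilizer + 117. Solving for 99 gives fertilizer = 2, within [-4, 8].
Intervening on planting_density: biomass = 3*planting_density + 63. Reaching 99 requires planting_density = 12, outside [-4, 8].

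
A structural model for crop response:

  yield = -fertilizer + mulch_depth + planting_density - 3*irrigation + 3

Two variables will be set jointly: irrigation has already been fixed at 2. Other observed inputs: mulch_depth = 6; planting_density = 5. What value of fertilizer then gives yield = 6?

fertilizer = 2

With irrigation held at 2:
Substituting into the yield equation gives yield = -fertilizer + 8.
Solve -fertilizer + 8 = 6: fertilizer = (6 - 8) / -1 = 2.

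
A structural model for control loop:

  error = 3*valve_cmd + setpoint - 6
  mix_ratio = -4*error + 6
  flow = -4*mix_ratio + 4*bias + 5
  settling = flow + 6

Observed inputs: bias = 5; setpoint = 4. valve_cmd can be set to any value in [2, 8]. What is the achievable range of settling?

Substituting into the error equation gives error = 3*valve_cmd - 2.
Substituting into the mix_ratio equation gives mix_ratio = -12*valve_cmd + 14.
So flow = 48*valve_cmd - 31.
Substituting into the settling equation gives settling = 48*valve_cmd - 25.
Linear in valve_cmd, so extremes are at the endpoints: valve_cmd = 2 gives settling = 71; valve_cmd = 8 gives settling = 359.

71 to 359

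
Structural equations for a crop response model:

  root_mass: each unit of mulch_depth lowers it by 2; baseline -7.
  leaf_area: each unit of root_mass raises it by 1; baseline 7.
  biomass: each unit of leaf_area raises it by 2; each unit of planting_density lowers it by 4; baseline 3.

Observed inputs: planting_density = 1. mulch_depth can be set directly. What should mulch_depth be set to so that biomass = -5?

Substituting into the leaf_area equation gives leaf_area = -2*mulch_depth.
Substituting into the biomass equation gives biomass = -4*mulch_depth - 1.
Solve -4*mulch_depth - 1 = -5: mulch_depth = (-5 + 1) / -4 = 1.

mulch_depth = 1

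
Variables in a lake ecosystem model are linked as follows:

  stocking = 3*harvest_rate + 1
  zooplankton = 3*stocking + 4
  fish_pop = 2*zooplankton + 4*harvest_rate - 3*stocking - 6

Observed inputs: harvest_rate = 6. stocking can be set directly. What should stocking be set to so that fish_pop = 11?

stocking = -5

Intervening on stocking fixes its value directly, overriding its dependence on harvest_rate.
Substituting into the fish_pop equation gives fish_pop = 3*stocking + 26.
Solve 3*stocking + 26 = 11: stocking = (11 - 26) / 3 = -5.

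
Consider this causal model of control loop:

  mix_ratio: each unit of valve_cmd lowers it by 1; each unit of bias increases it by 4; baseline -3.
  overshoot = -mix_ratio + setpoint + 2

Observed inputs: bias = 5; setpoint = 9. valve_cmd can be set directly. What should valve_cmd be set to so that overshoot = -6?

valve_cmd = 0

Substituting into the mix_ratio equation gives mix_ratio = -valve_cmd + 17.
This gives overshoot = valve_cmd - 6.
Solve valve_cmd - 6 = -6: valve_cmd = (-6 + 6) / 1 = 0.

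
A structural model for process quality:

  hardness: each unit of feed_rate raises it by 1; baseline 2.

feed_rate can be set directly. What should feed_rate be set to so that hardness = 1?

feed_rate = -1

Solve feed_rate + 2 = 1: feed_rate = (1 - 2) / 1 = -1.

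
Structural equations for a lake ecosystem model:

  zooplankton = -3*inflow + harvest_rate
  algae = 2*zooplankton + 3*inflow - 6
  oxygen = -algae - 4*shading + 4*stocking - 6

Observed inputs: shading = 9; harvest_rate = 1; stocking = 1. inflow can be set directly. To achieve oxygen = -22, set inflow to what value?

Substituting into the zooplankton equation gives zooplankton = -3*inflow + 1.
algae becomes -3*inflow - 4.
Substituting into the oxygen equation gives oxygen = 3*inflow - 34.
Solve 3*inflow - 34 = -22: inflow = (-22 + 34) / 3 = 4.

inflow = 4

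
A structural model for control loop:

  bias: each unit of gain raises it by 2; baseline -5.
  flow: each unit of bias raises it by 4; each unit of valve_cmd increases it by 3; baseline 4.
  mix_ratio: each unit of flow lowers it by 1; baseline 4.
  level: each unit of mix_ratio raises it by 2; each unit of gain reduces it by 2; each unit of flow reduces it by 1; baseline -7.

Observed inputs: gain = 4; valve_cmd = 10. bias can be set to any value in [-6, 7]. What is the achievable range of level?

-193 to -37

Intervening on bias fixes its value directly, overriding its dependence on gain.
Substituting into the flow equation gives flow = 4*bias + 34.
So mix_ratio = -4*bias - 30.
So level = -12*bias - 109.
Linear in bias, so extremes are at the endpoints: bias = -6 gives level = -37; bias = 7 gives level = -193.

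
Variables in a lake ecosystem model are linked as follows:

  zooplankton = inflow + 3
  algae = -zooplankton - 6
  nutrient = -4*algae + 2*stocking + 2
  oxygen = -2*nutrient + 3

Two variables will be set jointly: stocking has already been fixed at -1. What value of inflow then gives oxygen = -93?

With stocking held at -1:
Substituting into the algae equation gives algae = -inflow - 9.
So nutrient = 4*inflow + 36.
Substituting into the oxygen equation gives oxygen = -8*inflow - 69.
Solve -8*inflow - 69 = -93: inflow = (-93 + 69) / -8 = 3.

inflow = 3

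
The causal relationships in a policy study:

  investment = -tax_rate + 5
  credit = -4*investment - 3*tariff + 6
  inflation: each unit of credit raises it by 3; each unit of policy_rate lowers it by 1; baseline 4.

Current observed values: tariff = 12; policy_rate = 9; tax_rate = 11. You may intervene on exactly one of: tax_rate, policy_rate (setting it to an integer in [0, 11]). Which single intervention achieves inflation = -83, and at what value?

set tax_rate = 6

Intervening on tax_rate: with other inputs at their observed values, inflation = 12*tax_rate - 155. Solving for -83 gives tax_rate = 6, within [0, 11].
Intervening on policy_rate: inflation = -policy_rate - 14. Reaching -83 requires policy_rate = 69, outside [0, 11].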